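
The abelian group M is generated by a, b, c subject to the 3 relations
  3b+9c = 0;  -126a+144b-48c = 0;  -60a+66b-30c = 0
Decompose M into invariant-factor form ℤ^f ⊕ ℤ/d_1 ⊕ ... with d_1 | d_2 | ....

rank_ℚ(R)=3; free=3−3=0
SNF(R) diag = [3, 6, 12] → torsion [3, 6, 12]

Answer: M ≅ ℤ/3 ⊕ ℤ/6 ⊕ ℤ/12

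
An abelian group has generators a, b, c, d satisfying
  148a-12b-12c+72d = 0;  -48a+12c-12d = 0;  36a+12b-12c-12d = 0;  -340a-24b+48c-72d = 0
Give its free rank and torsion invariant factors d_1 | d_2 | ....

rank_ℚ(R)=4; free=4−4=0
SNF(R) diag = [4, 12, 12, 36] → torsion [4, 12, 12, 36]

Answer: M ≅ ℤ/4 ⊕ ℤ/12 ⊕ ℤ/12 ⊕ ℤ/36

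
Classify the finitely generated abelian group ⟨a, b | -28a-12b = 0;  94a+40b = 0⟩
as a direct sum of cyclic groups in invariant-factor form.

Answer: M ≅ ℤ/2 ⊕ ℤ/4

Derivation:
rank_ℚ(R)=2; free=2−2=0
SNF(R) diag = [2, 4] → torsion [2, 4]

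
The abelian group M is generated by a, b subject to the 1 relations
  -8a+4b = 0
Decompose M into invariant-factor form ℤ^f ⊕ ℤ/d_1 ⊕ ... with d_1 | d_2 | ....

Answer: M ≅ ℤ^1 ⊕ ℤ/4

Derivation:
rank_ℚ(R)=1; free=2−1=1
SNF(R) diag = [4] → torsion [4]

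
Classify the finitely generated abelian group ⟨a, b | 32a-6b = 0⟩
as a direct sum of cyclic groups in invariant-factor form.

rank_ℚ(R)=1; free=2−1=1
SNF(R) diag = [2] → torsion [2]

Answer: M ≅ ℤ^1 ⊕ ℤ/2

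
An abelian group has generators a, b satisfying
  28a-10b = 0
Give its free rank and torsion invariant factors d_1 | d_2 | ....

rank_ℚ(R)=1; free=2−1=1
SNF(R) diag = [2] → torsion [2]

Answer: M ≅ ℤ^1 ⊕ ℤ/2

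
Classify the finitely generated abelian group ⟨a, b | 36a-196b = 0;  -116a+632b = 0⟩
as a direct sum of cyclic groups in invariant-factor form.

rank_ℚ(R)=2; free=2−2=0
SNF(R) diag = [4, 4] → torsion [4, 4]

Answer: M ≅ ℤ/4 ⊕ ℤ/4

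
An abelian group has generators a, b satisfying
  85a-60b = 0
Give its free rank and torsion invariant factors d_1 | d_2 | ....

rank_ℚ(R)=1; free=2−1=1
SNF(R) diag = [5] → torsion [5]

Answer: M ≅ ℤ^1 ⊕ ℤ/5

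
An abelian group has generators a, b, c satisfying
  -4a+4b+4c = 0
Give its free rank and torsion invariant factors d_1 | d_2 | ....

Answer: M ≅ ℤ^2 ⊕ ℤ/4

Derivation:
rank_ℚ(R)=1; free=3−1=2
SNF(R) diag = [4] → torsion [4]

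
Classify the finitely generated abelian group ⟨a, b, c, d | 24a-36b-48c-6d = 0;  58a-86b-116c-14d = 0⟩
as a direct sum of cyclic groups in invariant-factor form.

rank_ℚ(R)=2; free=4−2=2
SNF(R) diag = [2, 6] → torsion [2, 6]

Answer: M ≅ ℤ^2 ⊕ ℤ/2 ⊕ ℤ/6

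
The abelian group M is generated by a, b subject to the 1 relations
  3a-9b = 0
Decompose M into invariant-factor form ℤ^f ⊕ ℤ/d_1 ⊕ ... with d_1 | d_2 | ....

rank_ℚ(R)=1; free=2−1=1
SNF(R) diag = [3] → torsion [3]

Answer: M ≅ ℤ^1 ⊕ ℤ/3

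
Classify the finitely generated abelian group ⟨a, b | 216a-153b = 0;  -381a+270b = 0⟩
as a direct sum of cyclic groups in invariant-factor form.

Answer: M ≅ ℤ/3 ⊕ ℤ/9

Derivation:
rank_ℚ(R)=2; free=2−2=0
SNF(R) diag = [3, 9] → torsion [3, 9]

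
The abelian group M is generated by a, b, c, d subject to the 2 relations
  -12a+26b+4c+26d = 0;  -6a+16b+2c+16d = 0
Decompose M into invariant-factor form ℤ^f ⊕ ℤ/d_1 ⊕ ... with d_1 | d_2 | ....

Answer: M ≅ ℤ^2 ⊕ ℤ/2 ⊕ ℤ/6

Derivation:
rank_ℚ(R)=2; free=4−2=2
SNF(R) diag = [2, 6] → torsion [2, 6]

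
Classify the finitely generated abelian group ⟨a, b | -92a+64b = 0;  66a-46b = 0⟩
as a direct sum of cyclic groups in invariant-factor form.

rank_ℚ(R)=2; free=2−2=0
SNF(R) diag = [2, 4] → torsion [2, 4]

Answer: M ≅ ℤ/2 ⊕ ℤ/4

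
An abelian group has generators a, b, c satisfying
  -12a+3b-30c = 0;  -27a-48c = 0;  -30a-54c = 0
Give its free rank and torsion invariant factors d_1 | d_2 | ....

rank_ℚ(R)=3; free=3−3=0
SNF(R) diag = [3, 3, 6] → torsion [3, 3, 6]

Answer: M ≅ ℤ/3 ⊕ ℤ/3 ⊕ ℤ/6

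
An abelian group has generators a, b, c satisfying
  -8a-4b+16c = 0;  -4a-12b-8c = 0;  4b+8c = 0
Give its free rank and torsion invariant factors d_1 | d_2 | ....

rank_ℚ(R)=3; free=3−3=0
SNF(R) diag = [4, 4, 8] → torsion [4, 4, 8]

Answer: M ≅ ℤ/4 ⊕ ℤ/4 ⊕ ℤ/8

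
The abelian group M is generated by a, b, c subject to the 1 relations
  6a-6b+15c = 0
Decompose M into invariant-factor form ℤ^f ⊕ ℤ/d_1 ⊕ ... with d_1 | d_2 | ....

Answer: M ≅ ℤ^2 ⊕ ℤ/3

Derivation:
rank_ℚ(R)=1; free=3−1=2
SNF(R) diag = [3] → torsion [3]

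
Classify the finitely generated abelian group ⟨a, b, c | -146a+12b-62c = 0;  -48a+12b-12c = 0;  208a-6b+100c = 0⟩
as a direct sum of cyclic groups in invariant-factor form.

rank_ℚ(R)=3; free=3−3=0
SNF(R) diag = [2, 6, 12] → torsion [2, 6, 12]

Answer: M ≅ ℤ/2 ⊕ ℤ/6 ⊕ ℤ/12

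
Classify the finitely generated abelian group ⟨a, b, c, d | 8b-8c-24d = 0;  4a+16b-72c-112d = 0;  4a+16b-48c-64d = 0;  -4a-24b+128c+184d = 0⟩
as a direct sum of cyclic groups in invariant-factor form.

rank_ℚ(R)=4; free=4−4=0
SNF(R) diag = [4, 8, 24, 48] → torsion [4, 8, 24, 48]

Answer: M ≅ ℤ/4 ⊕ ℤ/8 ⊕ ℤ/24 ⊕ ℤ/48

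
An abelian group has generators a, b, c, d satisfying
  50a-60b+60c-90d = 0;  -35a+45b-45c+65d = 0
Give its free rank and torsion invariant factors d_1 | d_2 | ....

Answer: M ≅ ℤ^2 ⊕ ℤ/5 ⊕ ℤ/10

Derivation:
rank_ℚ(R)=2; free=4−2=2
SNF(R) diag = [5, 10] → torsion [5, 10]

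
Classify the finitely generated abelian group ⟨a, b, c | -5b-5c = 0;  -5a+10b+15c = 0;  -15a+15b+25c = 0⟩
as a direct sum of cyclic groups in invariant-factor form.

rank_ℚ(R)=3; free=3−3=0
SNF(R) diag = [5, 5, 5] → torsion [5, 5, 5]

Answer: M ≅ ℤ/5 ⊕ ℤ/5 ⊕ ℤ/5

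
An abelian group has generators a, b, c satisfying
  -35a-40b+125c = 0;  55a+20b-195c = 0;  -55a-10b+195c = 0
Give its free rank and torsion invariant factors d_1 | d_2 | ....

rank_ℚ(R)=3; free=3−3=0
SNF(R) diag = [5, 10, 10] → torsion [5, 10, 10]

Answer: M ≅ ℤ/5 ⊕ ℤ/10 ⊕ ℤ/10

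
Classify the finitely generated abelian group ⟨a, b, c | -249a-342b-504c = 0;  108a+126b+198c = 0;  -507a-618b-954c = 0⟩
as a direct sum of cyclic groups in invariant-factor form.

rank_ℚ(R)=3; free=3−3=0
SNF(R) diag = [3, 6, 18] → torsion [3, 6, 18]

Answer: M ≅ ℤ/3 ⊕ ℤ/6 ⊕ ℤ/18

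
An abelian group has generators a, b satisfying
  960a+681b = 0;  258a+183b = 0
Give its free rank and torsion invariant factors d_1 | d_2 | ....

Answer: M ≅ ℤ/3 ⊕ ℤ/6

Derivation:
rank_ℚ(R)=2; free=2−2=0
SNF(R) diag = [3, 6] → torsion [3, 6]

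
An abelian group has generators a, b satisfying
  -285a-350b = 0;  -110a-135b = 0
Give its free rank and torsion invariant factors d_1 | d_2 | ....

Answer: M ≅ ℤ/5 ⊕ ℤ/5

Derivation:
rank_ℚ(R)=2; free=2−2=0
SNF(R) diag = [5, 5] → torsion [5, 5]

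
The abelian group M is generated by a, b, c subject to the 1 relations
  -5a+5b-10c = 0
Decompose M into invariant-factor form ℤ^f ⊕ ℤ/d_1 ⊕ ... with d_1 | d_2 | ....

rank_ℚ(R)=1; free=3−1=2
SNF(R) diag = [5] → torsion [5]

Answer: M ≅ ℤ^2 ⊕ ℤ/5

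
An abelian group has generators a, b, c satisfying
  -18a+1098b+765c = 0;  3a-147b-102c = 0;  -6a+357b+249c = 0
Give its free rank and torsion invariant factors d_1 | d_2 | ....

rank_ℚ(R)=3; free=3−3=0
SNF(R) diag = [3, 9, 9] → torsion [3, 9, 9]

Answer: M ≅ ℤ/3 ⊕ ℤ/9 ⊕ ℤ/9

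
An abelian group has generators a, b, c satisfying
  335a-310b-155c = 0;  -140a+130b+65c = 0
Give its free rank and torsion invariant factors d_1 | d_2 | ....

Answer: M ≅ ℤ^1 ⊕ ℤ/5 ⊕ ℤ/15

Derivation:
rank_ℚ(R)=2; free=3−2=1
SNF(R) diag = [5, 15] → torsion [5, 15]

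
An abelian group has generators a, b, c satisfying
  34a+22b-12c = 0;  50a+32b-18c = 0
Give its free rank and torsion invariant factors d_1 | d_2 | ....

rank_ℚ(R)=2; free=3−2=1
SNF(R) diag = [2, 6] → torsion [2, 6]

Answer: M ≅ ℤ^1 ⊕ ℤ/2 ⊕ ℤ/6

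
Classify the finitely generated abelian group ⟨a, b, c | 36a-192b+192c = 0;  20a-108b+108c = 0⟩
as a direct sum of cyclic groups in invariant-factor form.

rank_ℚ(R)=2; free=3−2=1
SNF(R) diag = [4, 12] → torsion [4, 12]

Answer: M ≅ ℤ^1 ⊕ ℤ/4 ⊕ ℤ/12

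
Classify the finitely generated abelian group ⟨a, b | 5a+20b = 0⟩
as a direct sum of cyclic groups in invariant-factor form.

rank_ℚ(R)=1; free=2−1=1
SNF(R) diag = [5] → torsion [5]

Answer: M ≅ ℤ^1 ⊕ ℤ/5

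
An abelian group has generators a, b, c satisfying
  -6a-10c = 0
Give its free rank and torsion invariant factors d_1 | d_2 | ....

Answer: M ≅ ℤ^2 ⊕ ℤ/2

Derivation:
rank_ℚ(R)=1; free=3−1=2
SNF(R) diag = [2] → torsion [2]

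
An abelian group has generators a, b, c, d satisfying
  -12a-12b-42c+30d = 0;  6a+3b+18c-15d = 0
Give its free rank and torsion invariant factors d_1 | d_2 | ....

rank_ℚ(R)=2; free=4−2=2
SNF(R) diag = [3, 6] → torsion [3, 6]

Answer: M ≅ ℤ^2 ⊕ ℤ/3 ⊕ ℤ/6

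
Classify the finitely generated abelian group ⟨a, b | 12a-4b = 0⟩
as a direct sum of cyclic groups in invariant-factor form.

rank_ℚ(R)=1; free=2−1=1
SNF(R) diag = [4] → torsion [4]

Answer: M ≅ ℤ^1 ⊕ ℤ/4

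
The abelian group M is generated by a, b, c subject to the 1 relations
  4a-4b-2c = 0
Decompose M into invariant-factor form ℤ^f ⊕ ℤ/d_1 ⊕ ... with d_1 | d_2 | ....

Answer: M ≅ ℤ^2 ⊕ ℤ/2

Derivation:
rank_ℚ(R)=1; free=3−1=2
SNF(R) diag = [2] → torsion [2]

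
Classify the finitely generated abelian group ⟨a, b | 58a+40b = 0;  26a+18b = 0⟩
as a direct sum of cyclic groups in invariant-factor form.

Answer: M ≅ ℤ/2 ⊕ ℤ/2

Derivation:
rank_ℚ(R)=2; free=2−2=0
SNF(R) diag = [2, 2] → torsion [2, 2]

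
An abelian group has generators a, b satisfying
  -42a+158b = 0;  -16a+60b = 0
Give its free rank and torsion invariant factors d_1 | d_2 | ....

rank_ℚ(R)=2; free=2−2=0
SNF(R) diag = [2, 4] → torsion [2, 4]

Answer: M ≅ ℤ/2 ⊕ ℤ/4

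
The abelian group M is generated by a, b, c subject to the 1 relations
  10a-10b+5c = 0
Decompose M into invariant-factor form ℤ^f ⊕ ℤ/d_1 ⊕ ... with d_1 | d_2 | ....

rank_ℚ(R)=1; free=3−1=2
SNF(R) diag = [5] → torsion [5]

Answer: M ≅ ℤ^2 ⊕ ℤ/5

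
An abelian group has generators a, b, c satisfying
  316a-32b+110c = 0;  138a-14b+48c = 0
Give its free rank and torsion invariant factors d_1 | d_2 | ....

rank_ℚ(R)=2; free=3−2=1
SNF(R) diag = [2, 2] → torsion [2, 2]

Answer: M ≅ ℤ^1 ⊕ ℤ/2 ⊕ ℤ/2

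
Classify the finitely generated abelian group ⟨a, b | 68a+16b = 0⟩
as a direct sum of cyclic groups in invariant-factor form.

Answer: M ≅ ℤ^1 ⊕ ℤ/4

Derivation:
rank_ℚ(R)=1; free=2−1=1
SNF(R) diag = [4] → torsion [4]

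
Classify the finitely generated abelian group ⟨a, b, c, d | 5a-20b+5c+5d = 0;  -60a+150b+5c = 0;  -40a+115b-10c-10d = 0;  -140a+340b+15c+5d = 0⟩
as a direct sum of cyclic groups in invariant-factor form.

Answer: M ≅ ℤ/5 ⊕ ℤ/5 ⊕ ℤ/5 ⊕ ℤ/15

Derivation:
rank_ℚ(R)=4; free=4−4=0
SNF(R) diag = [5, 5, 5, 15] → torsion [5, 5, 5, 15]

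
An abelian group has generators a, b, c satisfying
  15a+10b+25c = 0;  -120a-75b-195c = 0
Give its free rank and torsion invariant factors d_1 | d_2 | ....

rank_ℚ(R)=2; free=3−2=1
SNF(R) diag = [5, 15] → torsion [5, 15]

Answer: M ≅ ℤ^1 ⊕ ℤ/5 ⊕ ℤ/15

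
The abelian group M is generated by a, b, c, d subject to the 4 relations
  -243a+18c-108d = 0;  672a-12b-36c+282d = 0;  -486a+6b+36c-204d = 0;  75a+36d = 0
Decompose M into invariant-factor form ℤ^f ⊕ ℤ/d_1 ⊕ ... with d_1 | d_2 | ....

Answer: M ≅ ℤ/3 ⊕ ℤ/6 ⊕ ℤ/18 ⊕ ℤ/18

Derivation:
rank_ℚ(R)=4; free=4−4=0
SNF(R) diag = [3, 6, 18, 18] → torsion [3, 6, 18, 18]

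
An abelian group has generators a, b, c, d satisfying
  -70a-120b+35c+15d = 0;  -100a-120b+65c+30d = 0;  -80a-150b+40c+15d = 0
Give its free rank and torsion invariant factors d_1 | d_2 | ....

Answer: M ≅ ℤ^1 ⊕ ℤ/5 ⊕ ℤ/15 ⊕ ℤ/30

Derivation:
rank_ℚ(R)=3; free=4−3=1
SNF(R) diag = [5, 15, 30] → torsion [5, 15, 30]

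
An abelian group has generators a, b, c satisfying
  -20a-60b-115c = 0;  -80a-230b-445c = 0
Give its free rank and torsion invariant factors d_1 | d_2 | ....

Answer: M ≅ ℤ^1 ⊕ ℤ/5 ⊕ ℤ/10

Derivation:
rank_ℚ(R)=2; free=3−2=1
SNF(R) diag = [5, 10] → torsion [5, 10]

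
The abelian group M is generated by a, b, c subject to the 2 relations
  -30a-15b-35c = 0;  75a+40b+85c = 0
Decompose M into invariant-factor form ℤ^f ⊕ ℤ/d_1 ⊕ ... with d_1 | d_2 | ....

rank_ℚ(R)=2; free=3−2=1
SNF(R) diag = [5, 5] → torsion [5, 5]

Answer: M ≅ ℤ^1 ⊕ ℤ/5 ⊕ ℤ/5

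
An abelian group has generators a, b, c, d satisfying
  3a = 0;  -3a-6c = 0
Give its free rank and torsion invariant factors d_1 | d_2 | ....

rank_ℚ(R)=2; free=4−2=2
SNF(R) diag = [3, 6] → torsion [3, 6]

Answer: M ≅ ℤ^2 ⊕ ℤ/3 ⊕ ℤ/6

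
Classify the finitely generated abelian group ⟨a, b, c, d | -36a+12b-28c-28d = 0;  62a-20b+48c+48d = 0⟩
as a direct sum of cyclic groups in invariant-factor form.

Answer: M ≅ ℤ^2 ⊕ ℤ/2 ⊕ ℤ/4

Derivation:
rank_ℚ(R)=2; free=4−2=2
SNF(R) diag = [2, 4] → torsion [2, 4]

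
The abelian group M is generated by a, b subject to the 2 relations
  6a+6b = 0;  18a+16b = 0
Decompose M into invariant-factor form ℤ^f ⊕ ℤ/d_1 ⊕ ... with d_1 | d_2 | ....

rank_ℚ(R)=2; free=2−2=0
SNF(R) diag = [2, 6] → torsion [2, 6]

Answer: M ≅ ℤ/2 ⊕ ℤ/6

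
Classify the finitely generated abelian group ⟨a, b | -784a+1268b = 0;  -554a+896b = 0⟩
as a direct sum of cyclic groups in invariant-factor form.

rank_ℚ(R)=2; free=2−2=0
SNF(R) diag = [2, 4] → torsion [2, 4]

Answer: M ≅ ℤ/2 ⊕ ℤ/4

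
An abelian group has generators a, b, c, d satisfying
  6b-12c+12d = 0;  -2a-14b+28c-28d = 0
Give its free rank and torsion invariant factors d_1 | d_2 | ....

Answer: M ≅ ℤ^2 ⊕ ℤ/2 ⊕ ℤ/6

Derivation:
rank_ℚ(R)=2; free=4−2=2
SNF(R) diag = [2, 6] → torsion [2, 6]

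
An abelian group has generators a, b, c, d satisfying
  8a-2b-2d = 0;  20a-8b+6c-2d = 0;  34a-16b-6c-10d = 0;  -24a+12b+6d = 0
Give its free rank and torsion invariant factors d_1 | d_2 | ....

rank_ℚ(R)=4; free=4−4=0
SNF(R) diag = [2, 6, 6, 6] → torsion [2, 6, 6, 6]

Answer: M ≅ ℤ/2 ⊕ ℤ/6 ⊕ ℤ/6 ⊕ ℤ/6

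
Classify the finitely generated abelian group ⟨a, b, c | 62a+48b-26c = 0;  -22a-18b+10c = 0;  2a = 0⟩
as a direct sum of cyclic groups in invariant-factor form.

rank_ℚ(R)=3; free=3−3=0
SNF(R) diag = [2, 2, 6] → torsion [2, 2, 6]

Answer: M ≅ ℤ/2 ⊕ ℤ/2 ⊕ ℤ/6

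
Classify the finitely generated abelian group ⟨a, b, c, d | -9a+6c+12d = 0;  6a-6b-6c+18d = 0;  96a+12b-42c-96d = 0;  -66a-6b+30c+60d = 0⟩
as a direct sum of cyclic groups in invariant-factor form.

Answer: M ≅ ℤ/3 ⊕ ℤ/6 ⊕ ℤ/6 ⊕ ℤ/18

Derivation:
rank_ℚ(R)=4; free=4−4=0
SNF(R) diag = [3, 6, 6, 18] → torsion [3, 6, 6, 18]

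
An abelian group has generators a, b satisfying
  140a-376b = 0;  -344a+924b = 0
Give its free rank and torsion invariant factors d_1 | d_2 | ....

rank_ℚ(R)=2; free=2−2=0
SNF(R) diag = [4, 4] → torsion [4, 4]

Answer: M ≅ ℤ/4 ⊕ ℤ/4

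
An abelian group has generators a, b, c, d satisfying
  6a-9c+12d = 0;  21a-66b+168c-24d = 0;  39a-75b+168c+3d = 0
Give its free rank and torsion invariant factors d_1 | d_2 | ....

rank_ℚ(R)=3; free=4−3=1
SNF(R) diag = [3, 3, 9] → torsion [3, 3, 9]

Answer: M ≅ ℤ^1 ⊕ ℤ/3 ⊕ ℤ/3 ⊕ ℤ/9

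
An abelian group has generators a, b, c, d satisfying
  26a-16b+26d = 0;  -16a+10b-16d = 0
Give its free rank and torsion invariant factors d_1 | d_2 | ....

rank_ℚ(R)=2; free=4−2=2
SNF(R) diag = [2, 2] → torsion [2, 2]

Answer: M ≅ ℤ^2 ⊕ ℤ/2 ⊕ ℤ/2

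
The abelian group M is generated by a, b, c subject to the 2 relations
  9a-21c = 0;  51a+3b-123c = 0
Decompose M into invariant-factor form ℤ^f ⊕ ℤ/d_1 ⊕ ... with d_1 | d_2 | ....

rank_ℚ(R)=2; free=3−2=1
SNF(R) diag = [3, 3] → torsion [3, 3]

Answer: M ≅ ℤ^1 ⊕ ℤ/3 ⊕ ℤ/3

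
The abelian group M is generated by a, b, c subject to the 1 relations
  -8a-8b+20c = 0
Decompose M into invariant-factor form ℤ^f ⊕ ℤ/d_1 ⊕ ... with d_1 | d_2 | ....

Answer: M ≅ ℤ^2 ⊕ ℤ/4

Derivation:
rank_ℚ(R)=1; free=3−1=2
SNF(R) diag = [4] → torsion [4]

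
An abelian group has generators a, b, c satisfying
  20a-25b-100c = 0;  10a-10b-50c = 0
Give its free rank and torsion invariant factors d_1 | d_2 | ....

rank_ℚ(R)=2; free=3−2=1
SNF(R) diag = [5, 10] → torsion [5, 10]

Answer: M ≅ ℤ^1 ⊕ ℤ/5 ⊕ ℤ/10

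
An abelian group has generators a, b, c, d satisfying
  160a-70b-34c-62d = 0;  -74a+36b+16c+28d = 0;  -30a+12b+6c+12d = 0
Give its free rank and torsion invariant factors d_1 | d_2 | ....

Answer: M ≅ ℤ^1 ⊕ ℤ/2 ⊕ ℤ/2 ⊕ ℤ/6

Derivation:
rank_ℚ(R)=3; free=4−3=1
SNF(R) diag = [2, 2, 6] → torsion [2, 2, 6]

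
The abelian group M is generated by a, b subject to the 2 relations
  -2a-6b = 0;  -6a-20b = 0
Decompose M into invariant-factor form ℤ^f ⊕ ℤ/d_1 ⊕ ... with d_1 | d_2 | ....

rank_ℚ(R)=2; free=2−2=0
SNF(R) diag = [2, 2] → torsion [2, 2]

Answer: M ≅ ℤ/2 ⊕ ℤ/2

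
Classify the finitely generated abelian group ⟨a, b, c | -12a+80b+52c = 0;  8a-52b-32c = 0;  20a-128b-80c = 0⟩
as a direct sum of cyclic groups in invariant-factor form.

rank_ℚ(R)=3; free=3−3=0
SNF(R) diag = [4, 4, 4] → torsion [4, 4, 4]

Answer: M ≅ ℤ/4 ⊕ ℤ/4 ⊕ ℤ/4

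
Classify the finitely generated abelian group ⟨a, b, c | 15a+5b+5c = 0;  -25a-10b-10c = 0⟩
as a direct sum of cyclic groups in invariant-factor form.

Answer: M ≅ ℤ^1 ⊕ ℤ/5 ⊕ ℤ/5

Derivation:
rank_ℚ(R)=2; free=3−2=1
SNF(R) diag = [5, 5] → torsion [5, 5]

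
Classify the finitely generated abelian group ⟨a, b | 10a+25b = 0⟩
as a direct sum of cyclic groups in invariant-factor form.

Answer: M ≅ ℤ^1 ⊕ ℤ/5

Derivation:
rank_ℚ(R)=1; free=2−1=1
SNF(R) diag = [5] → torsion [5]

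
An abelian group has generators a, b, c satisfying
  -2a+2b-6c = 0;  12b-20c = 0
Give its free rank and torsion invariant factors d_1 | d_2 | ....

Answer: M ≅ ℤ^1 ⊕ ℤ/2 ⊕ ℤ/4

Derivation:
rank_ℚ(R)=2; free=3−2=1
SNF(R) diag = [2, 4] → torsion [2, 4]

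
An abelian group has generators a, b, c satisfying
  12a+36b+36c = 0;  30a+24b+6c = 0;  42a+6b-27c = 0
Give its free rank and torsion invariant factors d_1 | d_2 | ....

Answer: M ≅ ℤ/3 ⊕ ℤ/6 ⊕ ℤ/12

Derivation:
rank_ℚ(R)=3; free=3−3=0
SNF(R) diag = [3, 6, 12] → torsion [3, 6, 12]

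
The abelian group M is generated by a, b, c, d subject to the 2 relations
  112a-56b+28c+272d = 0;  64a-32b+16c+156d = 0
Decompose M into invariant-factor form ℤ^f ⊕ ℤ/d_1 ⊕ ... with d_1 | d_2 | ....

Answer: M ≅ ℤ^2 ⊕ ℤ/4 ⊕ ℤ/4

Derivation:
rank_ℚ(R)=2; free=4−2=2
SNF(R) diag = [4, 4] → torsion [4, 4]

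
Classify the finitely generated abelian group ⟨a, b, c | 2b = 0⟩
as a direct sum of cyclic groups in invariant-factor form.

Answer: M ≅ ℤ^2 ⊕ ℤ/2

Derivation:
rank_ℚ(R)=1; free=3−1=2
SNF(R) diag = [2] → torsion [2]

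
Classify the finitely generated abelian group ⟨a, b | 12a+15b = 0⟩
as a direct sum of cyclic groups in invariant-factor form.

rank_ℚ(R)=1; free=2−1=1
SNF(R) diag = [3] → torsion [3]

Answer: M ≅ ℤ^1 ⊕ ℤ/3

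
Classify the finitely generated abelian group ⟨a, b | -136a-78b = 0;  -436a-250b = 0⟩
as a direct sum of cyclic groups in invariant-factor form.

Answer: M ≅ ℤ/2 ⊕ ℤ/4

Derivation:
rank_ℚ(R)=2; free=2−2=0
SNF(R) diag = [2, 4] → torsion [2, 4]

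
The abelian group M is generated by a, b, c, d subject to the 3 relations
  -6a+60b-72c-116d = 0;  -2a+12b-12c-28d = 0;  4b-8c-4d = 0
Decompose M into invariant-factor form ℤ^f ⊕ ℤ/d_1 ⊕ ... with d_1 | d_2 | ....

rank_ℚ(R)=3; free=4−3=1
SNF(R) diag = [2, 4, 4] → torsion [2, 4, 4]

Answer: M ≅ ℤ^1 ⊕ ℤ/2 ⊕ ℤ/4 ⊕ ℤ/4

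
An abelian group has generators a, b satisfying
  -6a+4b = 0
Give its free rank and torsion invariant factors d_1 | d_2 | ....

Answer: M ≅ ℤ^1 ⊕ ℤ/2

Derivation:
rank_ℚ(R)=1; free=2−1=1
SNF(R) diag = [2] → torsion [2]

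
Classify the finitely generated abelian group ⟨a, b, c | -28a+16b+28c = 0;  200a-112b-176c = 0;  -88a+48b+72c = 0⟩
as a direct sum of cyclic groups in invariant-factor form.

Answer: M ≅ ℤ/4 ⊕ ℤ/8 ⊕ ℤ/16

Derivation:
rank_ℚ(R)=3; free=3−3=0
SNF(R) diag = [4, 8, 16] → torsion [4, 8, 16]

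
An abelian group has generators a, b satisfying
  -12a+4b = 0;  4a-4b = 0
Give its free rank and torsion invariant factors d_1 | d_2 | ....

rank_ℚ(R)=2; free=2−2=0
SNF(R) diag = [4, 8] → torsion [4, 8]

Answer: M ≅ ℤ/4 ⊕ ℤ/8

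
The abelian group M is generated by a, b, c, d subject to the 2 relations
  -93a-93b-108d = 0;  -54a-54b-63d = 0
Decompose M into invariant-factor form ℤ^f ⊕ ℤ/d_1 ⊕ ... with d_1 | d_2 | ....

Answer: M ≅ ℤ^2 ⊕ ℤ/3 ⊕ ℤ/9

Derivation:
rank_ℚ(R)=2; free=4−2=2
SNF(R) diag = [3, 9] → torsion [3, 9]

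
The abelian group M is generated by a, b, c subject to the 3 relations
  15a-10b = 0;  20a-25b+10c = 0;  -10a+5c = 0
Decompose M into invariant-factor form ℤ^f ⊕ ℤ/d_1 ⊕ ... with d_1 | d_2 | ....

Answer: M ≅ ℤ/5 ⊕ ℤ/5 ⊕ ℤ/5

Derivation:
rank_ℚ(R)=3; free=3−3=0
SNF(R) diag = [5, 5, 5] → torsion [5, 5, 5]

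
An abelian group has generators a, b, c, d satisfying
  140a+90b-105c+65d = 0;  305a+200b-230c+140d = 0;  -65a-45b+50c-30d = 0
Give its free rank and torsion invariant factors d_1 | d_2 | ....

Answer: M ≅ ℤ^1 ⊕ ℤ/5 ⊕ ℤ/5 ⊕ ℤ/5

Derivation:
rank_ℚ(R)=3; free=4−3=1
SNF(R) diag = [5, 5, 5] → torsion [5, 5, 5]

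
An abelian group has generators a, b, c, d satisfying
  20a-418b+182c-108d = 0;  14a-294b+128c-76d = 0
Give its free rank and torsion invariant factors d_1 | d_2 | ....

Answer: M ≅ ℤ^2 ⊕ ℤ/2 ⊕ ℤ/2

Derivation:
rank_ℚ(R)=2; free=4−2=2
SNF(R) diag = [2, 2] → torsion [2, 2]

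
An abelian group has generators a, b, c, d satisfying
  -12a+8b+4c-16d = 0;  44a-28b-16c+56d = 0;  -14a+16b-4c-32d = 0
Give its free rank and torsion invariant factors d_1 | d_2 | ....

Answer: M ≅ ℤ^1 ⊕ ℤ/2 ⊕ ℤ/4 ⊕ ℤ/4

Derivation:
rank_ℚ(R)=3; free=4−3=1
SNF(R) diag = [2, 4, 4] → torsion [2, 4, 4]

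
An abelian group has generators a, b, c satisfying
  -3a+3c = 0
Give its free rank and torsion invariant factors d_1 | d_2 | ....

rank_ℚ(R)=1; free=3−1=2
SNF(R) diag = [3] → torsion [3]

Answer: M ≅ ℤ^2 ⊕ ℤ/3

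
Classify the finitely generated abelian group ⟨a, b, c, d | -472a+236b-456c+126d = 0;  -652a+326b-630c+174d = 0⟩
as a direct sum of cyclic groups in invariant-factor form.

rank_ℚ(R)=2; free=4−2=2
SNF(R) diag = [2, 6] → torsion [2, 6]

Answer: M ≅ ℤ^2 ⊕ ℤ/2 ⊕ ℤ/6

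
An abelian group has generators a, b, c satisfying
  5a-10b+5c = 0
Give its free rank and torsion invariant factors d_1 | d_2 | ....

Answer: M ≅ ℤ^2 ⊕ ℤ/5

Derivation:
rank_ℚ(R)=1; free=3−1=2
SNF(R) diag = [5] → torsion [5]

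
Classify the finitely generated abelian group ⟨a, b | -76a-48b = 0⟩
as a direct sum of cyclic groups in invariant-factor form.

rank_ℚ(R)=1; free=2−1=1
SNF(R) diag = [4] → torsion [4]

Answer: M ≅ ℤ^1 ⊕ ℤ/4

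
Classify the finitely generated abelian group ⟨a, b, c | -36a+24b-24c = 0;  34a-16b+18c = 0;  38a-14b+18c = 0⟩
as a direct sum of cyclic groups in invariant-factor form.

Answer: M ≅ ℤ/2 ⊕ ℤ/6 ⊕ ℤ/12

Derivation:
rank_ℚ(R)=3; free=3−3=0
SNF(R) diag = [2, 6, 12] → torsion [2, 6, 12]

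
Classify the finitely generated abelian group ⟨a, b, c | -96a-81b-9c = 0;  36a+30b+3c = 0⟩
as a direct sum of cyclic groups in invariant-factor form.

Answer: M ≅ ℤ^1 ⊕ ℤ/3 ⊕ ℤ/3

Derivation:
rank_ℚ(R)=2; free=3−2=1
SNF(R) diag = [3, 3] → torsion [3, 3]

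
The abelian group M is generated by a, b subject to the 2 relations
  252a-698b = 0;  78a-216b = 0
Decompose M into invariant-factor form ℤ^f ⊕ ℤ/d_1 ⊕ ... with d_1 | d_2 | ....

Answer: M ≅ ℤ/2 ⊕ ℤ/6

Derivation:
rank_ℚ(R)=2; free=2−2=0
SNF(R) diag = [2, 6] → torsion [2, 6]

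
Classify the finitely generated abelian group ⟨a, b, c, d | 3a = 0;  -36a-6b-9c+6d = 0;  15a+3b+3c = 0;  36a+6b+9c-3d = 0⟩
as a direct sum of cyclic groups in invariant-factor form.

Answer: M ≅ ℤ/3 ⊕ ℤ/3 ⊕ ℤ/3 ⊕ ℤ/3

Derivation:
rank_ℚ(R)=4; free=4−4=0
SNF(R) diag = [3, 3, 3, 3] → torsion [3, 3, 3, 3]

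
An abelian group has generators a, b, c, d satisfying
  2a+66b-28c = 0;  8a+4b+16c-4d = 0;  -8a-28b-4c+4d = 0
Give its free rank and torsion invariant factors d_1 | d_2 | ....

rank_ℚ(R)=3; free=4−3=1
SNF(R) diag = [2, 4, 12] → torsion [2, 4, 12]

Answer: M ≅ ℤ^1 ⊕ ℤ/2 ⊕ ℤ/4 ⊕ ℤ/12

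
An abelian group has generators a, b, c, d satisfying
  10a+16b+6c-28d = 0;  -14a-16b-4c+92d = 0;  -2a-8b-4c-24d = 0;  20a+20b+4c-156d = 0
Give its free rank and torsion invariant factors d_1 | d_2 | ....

rank_ℚ(R)=4; free=4−4=0
SNF(R) diag = [2, 2, 4, 12] → torsion [2, 2, 4, 12]

Answer: M ≅ ℤ/2 ⊕ ℤ/2 ⊕ ℤ/4 ⊕ ℤ/12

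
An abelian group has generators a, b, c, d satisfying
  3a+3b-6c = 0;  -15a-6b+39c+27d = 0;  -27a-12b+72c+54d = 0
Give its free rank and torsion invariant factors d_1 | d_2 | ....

rank_ℚ(R)=3; free=4−3=1
SNF(R) diag = [3, 3, 9] → torsion [3, 3, 9]

Answer: M ≅ ℤ^1 ⊕ ℤ/3 ⊕ ℤ/3 ⊕ ℤ/9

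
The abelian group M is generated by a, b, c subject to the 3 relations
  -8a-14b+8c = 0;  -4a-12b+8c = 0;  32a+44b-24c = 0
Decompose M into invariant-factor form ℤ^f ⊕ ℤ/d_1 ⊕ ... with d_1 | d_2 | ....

rank_ℚ(R)=3; free=3−3=0
SNF(R) diag = [2, 4, 8] → torsion [2, 4, 8]

Answer: M ≅ ℤ/2 ⊕ ℤ/4 ⊕ ℤ/8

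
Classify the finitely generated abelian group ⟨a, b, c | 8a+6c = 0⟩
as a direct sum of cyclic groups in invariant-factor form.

Answer: M ≅ ℤ^2 ⊕ ℤ/2

Derivation:
rank_ℚ(R)=1; free=3−1=2
SNF(R) diag = [2] → torsion [2]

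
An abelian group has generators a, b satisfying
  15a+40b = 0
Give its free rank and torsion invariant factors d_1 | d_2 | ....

Answer: M ≅ ℤ^1 ⊕ ℤ/5

Derivation:
rank_ℚ(R)=1; free=2−1=1
SNF(R) diag = [5] → torsion [5]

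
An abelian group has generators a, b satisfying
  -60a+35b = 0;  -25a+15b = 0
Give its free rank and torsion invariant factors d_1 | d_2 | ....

rank_ℚ(R)=2; free=2−2=0
SNF(R) diag = [5, 5] → torsion [5, 5]

Answer: M ≅ ℤ/5 ⊕ ℤ/5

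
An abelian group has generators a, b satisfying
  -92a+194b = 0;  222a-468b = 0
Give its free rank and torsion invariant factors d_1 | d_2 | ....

Answer: M ≅ ℤ/2 ⊕ ℤ/6

Derivation:
rank_ℚ(R)=2; free=2−2=0
SNF(R) diag = [2, 6] → torsion [2, 6]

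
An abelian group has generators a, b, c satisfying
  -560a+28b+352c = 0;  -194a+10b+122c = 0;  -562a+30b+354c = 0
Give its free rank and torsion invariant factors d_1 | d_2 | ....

Answer: M ≅ ℤ/2 ⊕ ℤ/4 ⊕ ℤ/8

Derivation:
rank_ℚ(R)=3; free=3−3=0
SNF(R) diag = [2, 4, 8] → torsion [2, 4, 8]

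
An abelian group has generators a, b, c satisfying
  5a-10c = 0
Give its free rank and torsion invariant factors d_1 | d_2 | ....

Answer: M ≅ ℤ^2 ⊕ ℤ/5

Derivation:
rank_ℚ(R)=1; free=3−1=2
SNF(R) diag = [5] → torsion [5]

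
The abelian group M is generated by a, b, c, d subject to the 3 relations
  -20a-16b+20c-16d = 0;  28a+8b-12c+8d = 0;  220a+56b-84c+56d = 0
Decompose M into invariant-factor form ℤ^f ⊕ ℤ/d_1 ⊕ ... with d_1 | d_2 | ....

Answer: M ≅ ℤ^1 ⊕ ℤ/4 ⊕ ℤ/8 ⊕ ℤ/24

Derivation:
rank_ℚ(R)=3; free=4−3=1
SNF(R) diag = [4, 8, 24] → torsion [4, 8, 24]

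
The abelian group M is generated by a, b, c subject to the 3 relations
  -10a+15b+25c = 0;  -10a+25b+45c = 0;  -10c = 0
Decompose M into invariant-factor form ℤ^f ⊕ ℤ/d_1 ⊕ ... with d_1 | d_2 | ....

Answer: M ≅ ℤ/5 ⊕ ℤ/10 ⊕ ℤ/20

Derivation:
rank_ℚ(R)=3; free=3−3=0
SNF(R) diag = [5, 10, 20] → torsion [5, 10, 20]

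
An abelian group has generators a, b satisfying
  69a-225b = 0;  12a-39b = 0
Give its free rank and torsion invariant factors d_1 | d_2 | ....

rank_ℚ(R)=2; free=2−2=0
SNF(R) diag = [3, 3] → torsion [3, 3]

Answer: M ≅ ℤ/3 ⊕ ℤ/3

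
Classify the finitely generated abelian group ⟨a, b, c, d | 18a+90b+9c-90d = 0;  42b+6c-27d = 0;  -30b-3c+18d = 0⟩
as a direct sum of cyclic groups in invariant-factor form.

Answer: M ≅ ℤ^1 ⊕ ℤ/3 ⊕ ℤ/9 ⊕ ℤ/18

Derivation:
rank_ℚ(R)=3; free=4−3=1
SNF(R) diag = [3, 9, 18] → torsion [3, 9, 18]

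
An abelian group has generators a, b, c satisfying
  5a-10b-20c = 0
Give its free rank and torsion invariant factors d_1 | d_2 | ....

rank_ℚ(R)=1; free=3−1=2
SNF(R) diag = [5] → torsion [5]

Answer: M ≅ ℤ^2 ⊕ ℤ/5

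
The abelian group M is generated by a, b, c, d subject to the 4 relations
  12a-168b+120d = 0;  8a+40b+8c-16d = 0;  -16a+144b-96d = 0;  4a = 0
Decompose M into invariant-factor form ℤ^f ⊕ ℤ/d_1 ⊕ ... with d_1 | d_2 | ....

rank_ℚ(R)=4; free=4−4=0
SNF(R) diag = [4, 8, 24, 48] → torsion [4, 8, 24, 48]

Answer: M ≅ ℤ/4 ⊕ ℤ/8 ⊕ ℤ/24 ⊕ ℤ/48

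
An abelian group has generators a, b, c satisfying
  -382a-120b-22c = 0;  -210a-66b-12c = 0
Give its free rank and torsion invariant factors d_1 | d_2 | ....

rank_ℚ(R)=2; free=3−2=1
SNF(R) diag = [2, 6] → torsion [2, 6]

Answer: M ≅ ℤ^1 ⊕ ℤ/2 ⊕ ℤ/6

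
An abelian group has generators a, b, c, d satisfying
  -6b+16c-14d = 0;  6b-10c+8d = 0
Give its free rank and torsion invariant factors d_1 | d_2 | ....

rank_ℚ(R)=2; free=4−2=2
SNF(R) diag = [2, 6] → torsion [2, 6]

Answer: M ≅ ℤ^2 ⊕ ℤ/2 ⊕ ℤ/6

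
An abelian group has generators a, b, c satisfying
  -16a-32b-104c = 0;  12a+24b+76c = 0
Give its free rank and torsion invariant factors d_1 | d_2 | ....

rank_ℚ(R)=2; free=3−2=1
SNF(R) diag = [4, 8] → torsion [4, 8]

Answer: M ≅ ℤ^1 ⊕ ℤ/4 ⊕ ℤ/8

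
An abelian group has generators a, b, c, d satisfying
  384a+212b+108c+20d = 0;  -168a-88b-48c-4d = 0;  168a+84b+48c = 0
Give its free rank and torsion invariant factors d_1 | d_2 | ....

Answer: M ≅ ℤ^1 ⊕ ℤ/4 ⊕ ℤ/12 ⊕ ℤ/12

Derivation:
rank_ℚ(R)=3; free=4−3=1
SNF(R) diag = [4, 12, 12] → torsion [4, 12, 12]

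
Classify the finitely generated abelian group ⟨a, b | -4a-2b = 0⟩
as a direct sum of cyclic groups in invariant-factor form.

rank_ℚ(R)=1; free=2−1=1
SNF(R) diag = [2] → torsion [2]

Answer: M ≅ ℤ^1 ⊕ ℤ/2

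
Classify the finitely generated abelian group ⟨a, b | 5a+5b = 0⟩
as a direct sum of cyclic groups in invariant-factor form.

Answer: M ≅ ℤ^1 ⊕ ℤ/5

Derivation:
rank_ℚ(R)=1; free=2−1=1
SNF(R) diag = [5] → torsion [5]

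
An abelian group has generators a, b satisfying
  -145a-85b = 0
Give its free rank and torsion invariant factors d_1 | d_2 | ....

rank_ℚ(R)=1; free=2−1=1
SNF(R) diag = [5] → torsion [5]

Answer: M ≅ ℤ^1 ⊕ ℤ/5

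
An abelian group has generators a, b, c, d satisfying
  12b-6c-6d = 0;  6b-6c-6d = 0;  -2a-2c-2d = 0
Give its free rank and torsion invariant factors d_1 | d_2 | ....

rank_ℚ(R)=3; free=4−3=1
SNF(R) diag = [2, 6, 6] → torsion [2, 6, 6]

Answer: M ≅ ℤ^1 ⊕ ℤ/2 ⊕ ℤ/6 ⊕ ℤ/6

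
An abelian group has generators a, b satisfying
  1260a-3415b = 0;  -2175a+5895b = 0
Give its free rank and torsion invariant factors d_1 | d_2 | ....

Answer: M ≅ ℤ/5 ⊕ ℤ/15

Derivation:
rank_ℚ(R)=2; free=2−2=0
SNF(R) diag = [5, 15] → torsion [5, 15]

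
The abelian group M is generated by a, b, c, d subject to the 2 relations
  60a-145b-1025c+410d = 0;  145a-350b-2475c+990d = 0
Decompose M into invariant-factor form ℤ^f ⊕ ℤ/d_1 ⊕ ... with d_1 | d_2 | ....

rank_ℚ(R)=2; free=4−2=2
SNF(R) diag = [5, 5] → torsion [5, 5]

Answer: M ≅ ℤ^2 ⊕ ℤ/5 ⊕ ℤ/5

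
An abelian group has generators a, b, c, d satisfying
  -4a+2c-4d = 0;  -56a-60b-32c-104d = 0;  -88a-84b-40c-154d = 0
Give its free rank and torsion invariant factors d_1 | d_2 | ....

rank_ℚ(R)=3; free=4−3=1
SNF(R) diag = [2, 6, 12] → torsion [2, 6, 12]

Answer: M ≅ ℤ^1 ⊕ ℤ/2 ⊕ ℤ/6 ⊕ ℤ/12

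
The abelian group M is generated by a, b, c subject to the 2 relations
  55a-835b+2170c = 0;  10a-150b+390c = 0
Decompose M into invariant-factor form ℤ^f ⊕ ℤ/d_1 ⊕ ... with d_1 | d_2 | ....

rank_ℚ(R)=2; free=3−2=1
SNF(R) diag = [5, 10] → torsion [5, 10]

Answer: M ≅ ℤ^1 ⊕ ℤ/5 ⊕ ℤ/10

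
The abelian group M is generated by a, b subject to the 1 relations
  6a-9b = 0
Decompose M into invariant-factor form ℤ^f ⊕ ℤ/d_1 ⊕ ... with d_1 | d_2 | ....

Answer: M ≅ ℤ^1 ⊕ ℤ/3

Derivation:
rank_ℚ(R)=1; free=2−1=1
SNF(R) diag = [3] → torsion [3]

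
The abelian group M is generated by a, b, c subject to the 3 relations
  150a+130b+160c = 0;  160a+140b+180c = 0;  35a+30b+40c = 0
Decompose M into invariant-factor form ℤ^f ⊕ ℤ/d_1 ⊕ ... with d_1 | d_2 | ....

rank_ℚ(R)=3; free=3−3=0
SNF(R) diag = [5, 10, 20] → torsion [5, 10, 20]

Answer: M ≅ ℤ/5 ⊕ ℤ/10 ⊕ ℤ/20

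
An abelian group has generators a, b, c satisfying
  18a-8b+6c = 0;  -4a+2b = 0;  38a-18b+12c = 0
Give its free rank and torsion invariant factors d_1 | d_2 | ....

Answer: M ≅ ℤ/2 ⊕ ℤ/2 ⊕ ℤ/6

Derivation:
rank_ℚ(R)=3; free=3−3=0
SNF(R) diag = [2, 2, 6] → torsion [2, 2, 6]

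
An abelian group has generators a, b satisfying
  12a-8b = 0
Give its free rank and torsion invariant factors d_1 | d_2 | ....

rank_ℚ(R)=1; free=2−1=1
SNF(R) diag = [4] → torsion [4]

Answer: M ≅ ℤ^1 ⊕ ℤ/4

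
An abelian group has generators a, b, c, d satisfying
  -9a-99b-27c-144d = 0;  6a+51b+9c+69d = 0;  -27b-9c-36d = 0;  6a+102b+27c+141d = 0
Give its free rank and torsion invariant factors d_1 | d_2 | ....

Answer: M ≅ ℤ/3 ⊕ ℤ/3 ⊕ ℤ/9 ⊕ ℤ/27

Derivation:
rank_ℚ(R)=4; free=4−4=0
SNF(R) diag = [3, 3, 9, 27] → torsion [3, 3, 9, 27]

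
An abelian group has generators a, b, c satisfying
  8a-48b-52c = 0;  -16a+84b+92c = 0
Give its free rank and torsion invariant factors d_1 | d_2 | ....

Answer: M ≅ ℤ^1 ⊕ ℤ/4 ⊕ ℤ/12

Derivation:
rank_ℚ(R)=2; free=3−2=1
SNF(R) diag = [4, 12] → torsion [4, 12]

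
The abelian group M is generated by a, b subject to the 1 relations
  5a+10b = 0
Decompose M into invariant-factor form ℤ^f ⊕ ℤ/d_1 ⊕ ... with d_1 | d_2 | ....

Answer: M ≅ ℤ^1 ⊕ ℤ/5

Derivation:
rank_ℚ(R)=1; free=2−1=1
SNF(R) diag = [5] → torsion [5]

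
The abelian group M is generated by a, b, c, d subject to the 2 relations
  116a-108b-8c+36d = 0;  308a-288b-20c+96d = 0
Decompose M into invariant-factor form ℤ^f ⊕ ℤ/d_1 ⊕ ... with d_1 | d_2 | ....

rank_ℚ(R)=2; free=4−2=2
SNF(R) diag = [4, 12] → torsion [4, 12]

Answer: M ≅ ℤ^2 ⊕ ℤ/4 ⊕ ℤ/12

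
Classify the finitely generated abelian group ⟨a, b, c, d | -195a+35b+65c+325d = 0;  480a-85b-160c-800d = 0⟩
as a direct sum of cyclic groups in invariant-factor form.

rank_ℚ(R)=2; free=4−2=2
SNF(R) diag = [5, 15] → torsion [5, 15]

Answer: M ≅ ℤ^2 ⊕ ℤ/5 ⊕ ℤ/15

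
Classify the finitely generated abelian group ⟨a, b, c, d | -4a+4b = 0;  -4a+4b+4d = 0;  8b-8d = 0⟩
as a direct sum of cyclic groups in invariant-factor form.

rank_ℚ(R)=3; free=4−3=1
SNF(R) diag = [4, 4, 8] → torsion [4, 4, 8]

Answer: M ≅ ℤ^1 ⊕ ℤ/4 ⊕ ℤ/4 ⊕ ℤ/8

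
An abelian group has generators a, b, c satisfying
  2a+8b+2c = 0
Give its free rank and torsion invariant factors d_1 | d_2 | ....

rank_ℚ(R)=1; free=3−1=2
SNF(R) diag = [2] → torsion [2]

Answer: M ≅ ℤ^2 ⊕ ℤ/2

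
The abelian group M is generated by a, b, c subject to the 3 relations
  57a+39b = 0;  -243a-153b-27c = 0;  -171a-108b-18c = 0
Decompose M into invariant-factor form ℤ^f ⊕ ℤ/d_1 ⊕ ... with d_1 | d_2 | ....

Answer: M ≅ ℤ/3 ⊕ ℤ/9 ⊕ ℤ/9

Derivation:
rank_ℚ(R)=3; free=3−3=0
SNF(R) diag = [3, 9, 9] → torsion [3, 9, 9]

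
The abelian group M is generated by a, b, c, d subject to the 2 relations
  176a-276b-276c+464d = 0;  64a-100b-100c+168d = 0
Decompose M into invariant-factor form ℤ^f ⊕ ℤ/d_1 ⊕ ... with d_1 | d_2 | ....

Answer: M ≅ ℤ^2 ⊕ ℤ/4 ⊕ ℤ/8

Derivation:
rank_ℚ(R)=2; free=4−2=2
SNF(R) diag = [4, 8] → torsion [4, 8]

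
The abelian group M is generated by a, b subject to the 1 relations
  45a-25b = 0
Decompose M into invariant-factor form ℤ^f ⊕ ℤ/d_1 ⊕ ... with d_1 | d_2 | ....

rank_ℚ(R)=1; free=2−1=1
SNF(R) diag = [5] → torsion [5]

Answer: M ≅ ℤ^1 ⊕ ℤ/5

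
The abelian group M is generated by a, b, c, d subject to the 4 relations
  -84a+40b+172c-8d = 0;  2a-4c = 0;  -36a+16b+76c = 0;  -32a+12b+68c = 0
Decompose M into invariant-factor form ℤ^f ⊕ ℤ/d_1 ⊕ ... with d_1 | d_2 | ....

rank_ℚ(R)=4; free=4−4=0
SNF(R) diag = [2, 4, 4, 8] → torsion [2, 4, 4, 8]

Answer: M ≅ ℤ/2 ⊕ ℤ/4 ⊕ ℤ/4 ⊕ ℤ/8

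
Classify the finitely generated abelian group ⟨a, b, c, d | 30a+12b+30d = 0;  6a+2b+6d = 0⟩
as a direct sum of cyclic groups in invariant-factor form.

Answer: M ≅ ℤ^2 ⊕ ℤ/2 ⊕ ℤ/6

Derivation:
rank_ℚ(R)=2; free=4−2=2
SNF(R) diag = [2, 6] → torsion [2, 6]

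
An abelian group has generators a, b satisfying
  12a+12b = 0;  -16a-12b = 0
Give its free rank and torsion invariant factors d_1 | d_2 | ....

rank_ℚ(R)=2; free=2−2=0
SNF(R) diag = [4, 12] → torsion [4, 12]

Answer: M ≅ ℤ/4 ⊕ ℤ/12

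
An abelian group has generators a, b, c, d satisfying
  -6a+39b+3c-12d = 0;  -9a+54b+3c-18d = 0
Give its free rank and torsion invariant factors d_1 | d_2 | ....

Answer: M ≅ ℤ^2 ⊕ ℤ/3 ⊕ ℤ/3

Derivation:
rank_ℚ(R)=2; free=4−2=2
SNF(R) diag = [3, 3] → torsion [3, 3]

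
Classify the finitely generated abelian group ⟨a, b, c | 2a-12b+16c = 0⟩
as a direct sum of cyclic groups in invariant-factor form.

rank_ℚ(R)=1; free=3−1=2
SNF(R) diag = [2] → torsion [2]

Answer: M ≅ ℤ^2 ⊕ ℤ/2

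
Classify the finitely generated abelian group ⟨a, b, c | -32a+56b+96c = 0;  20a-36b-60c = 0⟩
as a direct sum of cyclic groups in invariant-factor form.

Answer: M ≅ ℤ^1 ⊕ ℤ/4 ⊕ ℤ/8

Derivation:
rank_ℚ(R)=2; free=3−2=1
SNF(R) diag = [4, 8] → torsion [4, 8]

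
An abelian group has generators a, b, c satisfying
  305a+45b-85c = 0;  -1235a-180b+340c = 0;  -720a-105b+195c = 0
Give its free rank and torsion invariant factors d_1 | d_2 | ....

Answer: M ≅ ℤ/5 ⊕ ℤ/15 ⊕ ℤ/30

Derivation:
rank_ℚ(R)=3; free=3−3=0
SNF(R) diag = [5, 15, 30] → torsion [5, 15, 30]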